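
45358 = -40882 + 86240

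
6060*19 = 115140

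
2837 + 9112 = 11949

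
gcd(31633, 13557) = 4519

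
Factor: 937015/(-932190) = -1*2^(-1)*3^(-1)*7^(-1)*23^(-1)*971^1 = -971/966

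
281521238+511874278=793395516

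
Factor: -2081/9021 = -1*3^(-1)*31^(-1)*97^(-1)*2081^1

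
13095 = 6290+6805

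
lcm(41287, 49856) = 2642368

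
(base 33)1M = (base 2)110111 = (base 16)37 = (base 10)55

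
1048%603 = 445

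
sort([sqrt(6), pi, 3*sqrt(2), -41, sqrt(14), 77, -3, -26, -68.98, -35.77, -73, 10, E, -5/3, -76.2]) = [-76.2, -73, -68.98, -41, -35.77, -26, -3, -5/3, sqrt(6), E, pi, sqrt(14), 3*sqrt(2), 10, 77]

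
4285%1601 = 1083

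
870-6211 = -5341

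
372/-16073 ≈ -0.0231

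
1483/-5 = -296 - 3/5 = -296.60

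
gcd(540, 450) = 90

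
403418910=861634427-458215517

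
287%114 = 59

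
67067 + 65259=132326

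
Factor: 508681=47^1*79^1*137^1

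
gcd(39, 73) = 1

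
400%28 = 8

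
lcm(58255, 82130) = 5009930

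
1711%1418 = 293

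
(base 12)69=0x51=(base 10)81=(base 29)2n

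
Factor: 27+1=2^2*7^1=28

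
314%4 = 2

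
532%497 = 35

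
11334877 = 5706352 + 5628525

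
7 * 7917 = 55419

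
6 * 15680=94080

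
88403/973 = 12629/139 ≈ 90.86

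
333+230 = 563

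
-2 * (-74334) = 148668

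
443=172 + 271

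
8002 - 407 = 7595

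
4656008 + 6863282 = 11519290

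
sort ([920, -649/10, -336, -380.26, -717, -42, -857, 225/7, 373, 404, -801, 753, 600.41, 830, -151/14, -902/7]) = [-857, -801, -717, -380.26, -336, -902/7, -649/10, -42, -151/14, 225/7, 373, 404, 600.41, 753, 830, 920]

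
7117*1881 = 13387077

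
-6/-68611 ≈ 0.0000874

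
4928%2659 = 2269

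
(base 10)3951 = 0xf6f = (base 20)9hb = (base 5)111301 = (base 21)8k3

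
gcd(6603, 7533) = 93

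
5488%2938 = 2550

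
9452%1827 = 317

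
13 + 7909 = 7922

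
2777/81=34 + 23/81 ≈ 34.28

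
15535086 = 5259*2954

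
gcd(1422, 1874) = 2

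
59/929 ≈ 0.0635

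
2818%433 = 220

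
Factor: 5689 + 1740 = 17^1 * 19^1 * 23^1 = 7429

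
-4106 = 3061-7167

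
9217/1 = 9217 = 9217.00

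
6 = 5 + 1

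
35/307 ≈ 0.114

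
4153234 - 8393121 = -4239887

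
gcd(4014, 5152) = 2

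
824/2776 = 103/347 ≈ 0.297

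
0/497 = 0 = 0.00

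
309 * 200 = 61800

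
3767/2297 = 1+1470/2297 ≈ 1.64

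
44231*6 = 265386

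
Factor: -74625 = -1*3^1*5^3*199^1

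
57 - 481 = -424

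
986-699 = 287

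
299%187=112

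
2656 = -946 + 3602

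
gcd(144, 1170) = 18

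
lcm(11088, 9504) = 66528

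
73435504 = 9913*7408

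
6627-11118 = -4491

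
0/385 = 0 = 0.00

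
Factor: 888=2^3 * 3^1 * 37^1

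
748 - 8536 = -7788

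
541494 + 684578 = 1226072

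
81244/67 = 1212+40/67 ≈ 1212.60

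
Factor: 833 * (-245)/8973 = -1 * 3^(-2) * 5^1 * 7^4 * 17^1 * 997^(-1) = -204085/8973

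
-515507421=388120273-903627694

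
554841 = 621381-66540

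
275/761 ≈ 0.361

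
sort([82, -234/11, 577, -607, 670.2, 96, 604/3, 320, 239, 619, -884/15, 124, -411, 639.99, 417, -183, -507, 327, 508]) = [-607, -507, -411, -183, -884/15, -234/11, 82, 96, 124, 604/3, 239, 320, 327, 417, 508, 577, 619, 639.99, 670.2]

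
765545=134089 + 631456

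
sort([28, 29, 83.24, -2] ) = [-2, 28, 29, 83.24] 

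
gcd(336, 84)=84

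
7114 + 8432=15546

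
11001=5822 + 5179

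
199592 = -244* (-818)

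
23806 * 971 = 23115626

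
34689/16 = 2168 + 1/16 ≈ 2168.06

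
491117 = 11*44647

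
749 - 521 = 228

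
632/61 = 10+22/61 ≈ 10.36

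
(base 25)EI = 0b101110000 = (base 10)368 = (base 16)170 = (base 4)11300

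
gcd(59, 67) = 1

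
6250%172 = 58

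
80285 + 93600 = 173885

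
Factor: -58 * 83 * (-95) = 2^1 * 5^1 * 19^1 * 29^1 * 83^1 = 457330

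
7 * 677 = 4739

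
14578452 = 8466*1722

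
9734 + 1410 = 11144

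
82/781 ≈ 0.105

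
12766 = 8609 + 4157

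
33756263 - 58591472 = -24835209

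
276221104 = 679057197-402836093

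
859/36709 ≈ 0.0234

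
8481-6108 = 2373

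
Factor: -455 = -1 * 5^1 * 7^1 * 13^1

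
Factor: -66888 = -1*2^3*3^2*929^1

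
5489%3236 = 2253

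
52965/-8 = -6620-5/8 ≈ -6620.63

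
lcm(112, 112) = 112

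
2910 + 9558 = 12468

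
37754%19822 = 17932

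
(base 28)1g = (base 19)26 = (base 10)44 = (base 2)101100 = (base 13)35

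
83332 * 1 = 83332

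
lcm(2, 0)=0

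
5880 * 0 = 0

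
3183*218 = 693894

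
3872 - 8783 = -4911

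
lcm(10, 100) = 100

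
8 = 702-694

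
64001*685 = 43840685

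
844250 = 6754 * 125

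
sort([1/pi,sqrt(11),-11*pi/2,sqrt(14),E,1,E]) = [-11*pi/2,1/pi,1,E,E,sqrt(11),sqrt(14)]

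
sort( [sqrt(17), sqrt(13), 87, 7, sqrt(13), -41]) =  [-41, sqrt(13), sqrt(13), sqrt(17), 7, 87]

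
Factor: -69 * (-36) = 2^2 * 3^3 * 23^1 = 2484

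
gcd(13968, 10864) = 1552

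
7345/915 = 1469/183 ≈ 8.03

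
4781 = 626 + 4155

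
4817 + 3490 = 8307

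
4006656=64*62604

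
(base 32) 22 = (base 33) 20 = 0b1000010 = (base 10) 66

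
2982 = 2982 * 1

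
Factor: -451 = -1*11^1*41^1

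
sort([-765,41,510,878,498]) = [-765,41,498,510,878]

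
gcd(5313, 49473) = 69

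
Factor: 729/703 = 3^6*19^(-1)*37^(-1)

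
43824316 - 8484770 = 35339546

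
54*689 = 37206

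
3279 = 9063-5784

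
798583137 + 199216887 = 997800024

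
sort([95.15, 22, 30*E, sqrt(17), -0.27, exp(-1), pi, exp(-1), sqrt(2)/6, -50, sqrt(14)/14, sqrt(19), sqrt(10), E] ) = [-50, -0.27, sqrt(2)/6, sqrt(14)/14, exp(-1), exp(-1), E, pi, sqrt(10), sqrt(17), sqrt(19), 22, 30*E, 95.15] 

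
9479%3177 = 3125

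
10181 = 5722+4459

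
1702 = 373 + 1329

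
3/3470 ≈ 0.000865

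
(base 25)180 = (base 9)1116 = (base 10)825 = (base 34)o9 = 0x339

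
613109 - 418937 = 194172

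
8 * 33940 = 271520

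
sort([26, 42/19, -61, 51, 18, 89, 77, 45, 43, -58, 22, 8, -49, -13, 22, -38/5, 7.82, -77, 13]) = [-77, -61, -58, -49, -13, -38/5, 42/19, 7.82, 8, 13, 18, 22, 22, 26, 43, 45, 51, 77, 89]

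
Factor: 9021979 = 19^1 * 47^1 * 10103^1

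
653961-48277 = 605684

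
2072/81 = 25 + 47/81 ≈ 25.58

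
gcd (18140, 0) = 18140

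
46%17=12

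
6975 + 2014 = 8989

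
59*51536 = 3040624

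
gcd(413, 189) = 7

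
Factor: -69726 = -1 * 2^1 * 3^1 * 11621^1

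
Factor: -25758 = -1 * 2^1 * 3^5 * 53^1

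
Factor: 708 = 2^2*3^1*59^1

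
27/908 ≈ 0.0297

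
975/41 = 23 + 32/41 ≈ 23.78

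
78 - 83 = -5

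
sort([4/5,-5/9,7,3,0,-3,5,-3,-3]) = [-3,-3,-3,-5/9,0,4/5,3,5,7]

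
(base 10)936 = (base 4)32220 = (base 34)ri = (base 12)660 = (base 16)3a8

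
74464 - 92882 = -18418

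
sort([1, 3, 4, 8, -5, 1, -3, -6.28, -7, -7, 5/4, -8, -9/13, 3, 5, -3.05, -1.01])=[-8, -7, -7, -6.28, -5, -3.05, -3, -1.01, -9/13, 1, 1, 5/4, 3, 3, 4, 5, 8]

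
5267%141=50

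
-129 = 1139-1268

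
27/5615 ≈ 0.00481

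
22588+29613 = 52201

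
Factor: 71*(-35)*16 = -1*2^4*5^1*7^1*71^1 = -39760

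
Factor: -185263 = -1*13^1*14251^1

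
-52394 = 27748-80142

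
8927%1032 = 671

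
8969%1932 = 1241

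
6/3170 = 3/1585 ≈ 0.00189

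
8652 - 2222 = 6430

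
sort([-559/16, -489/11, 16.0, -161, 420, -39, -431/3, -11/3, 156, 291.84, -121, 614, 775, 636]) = [-161, -431/3, -121, -489/11, -39, -559/16, -11/3, 16.0, 156, 291.84, 420, 614, 636, 775]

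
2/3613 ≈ 0.000554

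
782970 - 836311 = -53341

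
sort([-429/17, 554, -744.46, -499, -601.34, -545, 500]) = [-744.46, -601.34, -545, -499, -429/17, 500, 554]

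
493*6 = 2958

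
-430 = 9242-9672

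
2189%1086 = 17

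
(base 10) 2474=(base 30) 2me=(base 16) 9aa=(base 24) 472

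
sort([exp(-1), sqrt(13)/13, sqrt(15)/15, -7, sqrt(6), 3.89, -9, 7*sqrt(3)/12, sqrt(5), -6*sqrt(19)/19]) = [-9, -7, -6*sqrt(19)/19, sqrt(15)/15, sqrt(13)/13, exp(-1), 7*sqrt(3)/12, sqrt(5), sqrt(6), 3.89]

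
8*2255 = 18040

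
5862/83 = 70 + 52/83 ≈ 70.63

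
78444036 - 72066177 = 6377859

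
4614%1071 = 330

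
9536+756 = 10292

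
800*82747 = 66197600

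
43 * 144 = 6192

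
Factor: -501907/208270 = -1*2^(-1)*5^(-1)*7^2*59^(-1)*353^(-1)*10243^1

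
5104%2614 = 2490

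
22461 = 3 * 7487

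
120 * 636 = 76320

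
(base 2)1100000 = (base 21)4c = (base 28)3c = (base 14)6c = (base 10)96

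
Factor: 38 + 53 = 7^1*13^1 = 91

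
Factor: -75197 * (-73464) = 2^3 * 3^1 * 29^1 * 2593^1 * 3061^1 = 5524272408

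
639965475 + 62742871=702708346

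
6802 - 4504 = 2298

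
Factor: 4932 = 2^2*3^2*137^1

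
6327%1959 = 450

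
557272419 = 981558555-424286136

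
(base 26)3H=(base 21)4B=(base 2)1011111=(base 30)35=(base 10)95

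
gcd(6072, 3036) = 3036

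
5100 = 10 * 510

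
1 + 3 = 4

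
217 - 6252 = -6035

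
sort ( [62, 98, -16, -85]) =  [-85, -16, 62, 98]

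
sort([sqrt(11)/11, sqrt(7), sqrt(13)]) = [sqrt(11)/11, sqrt(7), sqrt(13)]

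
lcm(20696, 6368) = 82784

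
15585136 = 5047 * 3088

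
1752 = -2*(-876)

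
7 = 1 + 6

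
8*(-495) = -3960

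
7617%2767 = 2083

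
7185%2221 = 522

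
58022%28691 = 640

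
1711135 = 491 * 3485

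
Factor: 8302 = 2^1*7^1*593^1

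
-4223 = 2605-6828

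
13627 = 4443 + 9184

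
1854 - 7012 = -5158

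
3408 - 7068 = -3660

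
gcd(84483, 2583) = 63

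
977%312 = 41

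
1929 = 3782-1853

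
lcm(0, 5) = 0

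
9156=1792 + 7364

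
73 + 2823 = 2896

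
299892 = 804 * 373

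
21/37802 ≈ 0.000556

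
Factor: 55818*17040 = 2^5*3^3*5^1*7^1*71^1*443^1 = 951138720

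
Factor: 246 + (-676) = -1*2^1*5^1*43^1 = -430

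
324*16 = 5184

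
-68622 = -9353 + -59269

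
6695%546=143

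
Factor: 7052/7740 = 3^(-2) * 5^(-1) * 41^1 = 41/45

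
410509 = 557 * 737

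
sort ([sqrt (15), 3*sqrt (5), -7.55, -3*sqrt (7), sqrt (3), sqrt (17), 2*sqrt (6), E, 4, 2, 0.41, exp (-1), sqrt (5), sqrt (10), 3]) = [-3*sqrt (7), -7.55, exp (-1), 0.41, sqrt (3), 2, sqrt (5), E, 3, sqrt (10), sqrt (15), 4, sqrt (17), 2*sqrt (6), 3*sqrt (5)]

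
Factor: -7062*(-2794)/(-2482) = -1*2^1*3^1*11^2*17^(-1)*73^(-1)*107^1*127^1 = -9865614/1241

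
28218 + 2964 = 31182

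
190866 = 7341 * 26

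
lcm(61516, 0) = 0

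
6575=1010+5565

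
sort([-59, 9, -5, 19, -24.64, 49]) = [-59, -24.64, -5, 9, 19, 49]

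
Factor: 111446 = 2^1 * 103^1 * 541^1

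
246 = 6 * 41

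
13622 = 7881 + 5741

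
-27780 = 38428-66208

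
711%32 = 7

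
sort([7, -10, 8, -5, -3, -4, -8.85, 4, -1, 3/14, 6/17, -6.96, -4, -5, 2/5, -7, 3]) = [-10, -8.85, -7, -6.96, -5, -5, -4, -4, -3, -1, 3/14, 6/17, 2/5, 3, 4, 7, 8]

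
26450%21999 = 4451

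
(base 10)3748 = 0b111010100100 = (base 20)978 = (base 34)388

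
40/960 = 1/24 ≈ 0.0417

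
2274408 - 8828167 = -6553759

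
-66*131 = -8646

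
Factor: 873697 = 11^1 * 79427^1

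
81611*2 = 163222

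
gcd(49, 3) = 1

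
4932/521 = 9 + 243/521≈9.47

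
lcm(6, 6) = 6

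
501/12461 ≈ 0.0402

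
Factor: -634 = -1*2^1*317^1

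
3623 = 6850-3227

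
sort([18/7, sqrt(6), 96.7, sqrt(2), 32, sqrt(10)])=[sqrt(2), sqrt(6), 18/7, sqrt(10), 32, 96.7]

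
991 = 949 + 42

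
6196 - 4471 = 1725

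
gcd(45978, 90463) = 1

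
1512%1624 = 1512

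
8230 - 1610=6620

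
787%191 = 23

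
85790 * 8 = 686320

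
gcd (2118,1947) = 3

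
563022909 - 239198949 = 323823960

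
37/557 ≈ 0.0664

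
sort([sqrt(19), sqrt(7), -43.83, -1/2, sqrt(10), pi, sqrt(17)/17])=[-43.83, -1/2, sqrt(17)/17, sqrt(7), pi, sqrt(10), sqrt(19)]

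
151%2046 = 151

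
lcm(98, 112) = 784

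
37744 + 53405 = 91149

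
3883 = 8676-4793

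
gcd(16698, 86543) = 1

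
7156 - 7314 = -158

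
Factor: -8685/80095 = -1*3^2*83^(-1) = -9/83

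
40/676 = 10/169≈0.0592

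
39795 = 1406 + 38389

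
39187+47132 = 86319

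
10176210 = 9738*1045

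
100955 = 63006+37949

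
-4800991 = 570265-5371256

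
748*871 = 651508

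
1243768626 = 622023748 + 621744878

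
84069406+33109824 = 117179230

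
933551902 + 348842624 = 1282394526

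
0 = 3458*0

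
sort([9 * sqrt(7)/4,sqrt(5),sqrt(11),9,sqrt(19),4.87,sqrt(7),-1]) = [-1,sqrt(5),sqrt(7),sqrt(11),sqrt(19),4.87,9 * sqrt(7)/4,9]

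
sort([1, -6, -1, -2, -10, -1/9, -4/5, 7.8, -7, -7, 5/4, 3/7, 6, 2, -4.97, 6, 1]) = [-10, -7, -7, -6, -4.97, -2, -1, -4/5, -1/9, 3/7, 1, 1, 5/4, 2, 6, 6, 7.8]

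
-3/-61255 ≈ 0.0000490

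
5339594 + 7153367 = 12492961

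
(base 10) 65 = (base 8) 101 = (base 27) 2b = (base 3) 2102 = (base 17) 3e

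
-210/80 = -2 - 5/8 ≈ -2.63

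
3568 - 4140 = -572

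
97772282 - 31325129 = 66447153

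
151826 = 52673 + 99153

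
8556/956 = 8 + 227/239 ≈ 8.95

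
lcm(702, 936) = 2808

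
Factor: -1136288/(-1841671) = 2^5 * 13^(-1) * 35509^1 * 141667^(-1)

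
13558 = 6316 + 7242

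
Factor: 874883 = 359^1*2437^1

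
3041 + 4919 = 7960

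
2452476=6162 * 398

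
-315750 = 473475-789225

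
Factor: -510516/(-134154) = 2^1*3^1*163^1*257^(-1) = 978/257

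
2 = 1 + 1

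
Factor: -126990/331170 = -1*3^1*7^(-1)*17^1*19^(-1) = -51/133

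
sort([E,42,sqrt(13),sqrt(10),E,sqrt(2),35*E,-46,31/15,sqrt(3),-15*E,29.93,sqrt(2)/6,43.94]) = [-46,-15*E,sqrt(2)/6,sqrt(2),sqrt(3),31/15,E,E,sqrt(10),sqrt(13),29.93,42,43.94,35*E]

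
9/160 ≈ 0.0563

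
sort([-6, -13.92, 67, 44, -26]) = [-26, -13.92, -6, 44, 67]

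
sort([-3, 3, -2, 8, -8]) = [-8, -3, -2, 3, 8]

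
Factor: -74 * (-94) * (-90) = -1 * 2^3 * 3^2 * 5^1 * 37^1 * 47^1 = -626040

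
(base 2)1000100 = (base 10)68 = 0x44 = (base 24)2k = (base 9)75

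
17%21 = 17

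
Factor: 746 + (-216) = 2^1*5^1*53^1 = 530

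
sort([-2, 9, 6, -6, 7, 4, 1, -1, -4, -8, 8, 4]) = [-8, -6, -4, -2, -1, 1, 4, 4, 6, 7, 8, 9]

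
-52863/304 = -173 - 271/304 ≈ -173.89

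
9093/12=757+3/4=757.75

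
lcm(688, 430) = 3440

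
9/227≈0.0396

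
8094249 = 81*99929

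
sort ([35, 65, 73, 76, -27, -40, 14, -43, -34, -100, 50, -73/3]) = [-100, -43, -40, -34, -27, -73/3, 14, 35, 50, 65, 73, 76]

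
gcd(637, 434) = 7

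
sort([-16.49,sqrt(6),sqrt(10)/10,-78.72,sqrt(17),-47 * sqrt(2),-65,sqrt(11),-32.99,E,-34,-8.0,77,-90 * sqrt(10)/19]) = [-78.72,-47 * sqrt(2),-65,-34,-32.99,-16.49,-90 * sqrt(10)/19,-8.0,sqrt(10)/10,sqrt(6),E,sqrt(11),sqrt(17),77]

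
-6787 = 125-6912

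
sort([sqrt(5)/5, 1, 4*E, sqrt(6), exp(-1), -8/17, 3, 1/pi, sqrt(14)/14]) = [-8/17, sqrt(14)/14, 1/pi, exp(-1), sqrt(5)/5, 1, sqrt(6), 3, 4*E]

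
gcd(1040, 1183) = 13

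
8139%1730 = 1219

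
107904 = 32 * 3372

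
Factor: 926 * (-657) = -1 * 2^1 * 3^2 * 73^1 * 463^1 = -608382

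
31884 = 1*31884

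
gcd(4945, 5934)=989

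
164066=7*23438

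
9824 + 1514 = 11338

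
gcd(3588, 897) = 897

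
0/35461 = 0 = 0.00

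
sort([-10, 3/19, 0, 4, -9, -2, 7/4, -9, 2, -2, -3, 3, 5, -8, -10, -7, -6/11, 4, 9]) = [-10, -10, -9, -9, -8, -7, -3, -2, -2, -6/11, 0, 3/19, 7/4, 2, 3, 4, 4, 5, 9]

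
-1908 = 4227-6135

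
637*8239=5248243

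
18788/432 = 43 + 53/108 ≈ 43.49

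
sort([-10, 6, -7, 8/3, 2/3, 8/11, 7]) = [-10, -7, 2/3, 8/11, 8/3, 6, 7]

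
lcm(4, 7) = 28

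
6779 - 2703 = 4076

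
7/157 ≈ 0.0446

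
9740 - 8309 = 1431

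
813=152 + 661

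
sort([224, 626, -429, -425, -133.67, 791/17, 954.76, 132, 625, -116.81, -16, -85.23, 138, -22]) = [-429, -425, -133.67, -116.81, -85.23, -22, -16, 791/17, 132, 138, 224, 625, 626, 954.76]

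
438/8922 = 73/1487 ≈ 0.0491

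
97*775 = 75175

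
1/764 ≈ 0.00131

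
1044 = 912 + 132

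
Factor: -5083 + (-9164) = -1*3^2*1583^1 = -14247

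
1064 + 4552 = 5616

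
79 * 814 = 64306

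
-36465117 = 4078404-40543521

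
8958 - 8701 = 257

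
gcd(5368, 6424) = 88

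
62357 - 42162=20195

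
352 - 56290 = -55938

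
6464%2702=1060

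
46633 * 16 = 746128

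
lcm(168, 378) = 1512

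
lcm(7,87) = 609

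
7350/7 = 1050 = 1050.00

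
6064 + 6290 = 12354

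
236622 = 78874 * 3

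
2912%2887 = 25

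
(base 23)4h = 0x6d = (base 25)49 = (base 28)3p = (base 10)109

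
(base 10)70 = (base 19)3d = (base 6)154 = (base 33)24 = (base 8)106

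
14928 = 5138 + 9790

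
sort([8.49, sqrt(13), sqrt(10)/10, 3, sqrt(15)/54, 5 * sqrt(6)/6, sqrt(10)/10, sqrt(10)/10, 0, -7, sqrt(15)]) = [-7, 0, sqrt(15)/54, sqrt(10)/10, sqrt(10)/10, sqrt(10)/10, 5 * sqrt(6)/6, 3, sqrt(13), sqrt(15), 8.49]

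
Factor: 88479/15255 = 5^(-1)*29^1 = 29/5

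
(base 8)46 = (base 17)24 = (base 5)123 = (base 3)1102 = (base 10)38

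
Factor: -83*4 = -1*2^2*83^1 = -332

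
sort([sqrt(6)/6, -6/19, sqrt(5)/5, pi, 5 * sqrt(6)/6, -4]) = [-4, -6/19, sqrt(6)/6, sqrt(5)/5, 5 * sqrt(6)/6, pi]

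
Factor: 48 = 2^4*3^1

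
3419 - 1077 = 2342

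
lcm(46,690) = 690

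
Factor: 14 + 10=2^3*3^1=24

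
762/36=127/6 ≈ 21.17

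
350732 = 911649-560917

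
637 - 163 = 474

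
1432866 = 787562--645304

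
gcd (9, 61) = 1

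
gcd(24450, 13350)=150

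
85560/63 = 1358 + 2/21 ≈ 1358.10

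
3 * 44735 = 134205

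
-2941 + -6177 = -9118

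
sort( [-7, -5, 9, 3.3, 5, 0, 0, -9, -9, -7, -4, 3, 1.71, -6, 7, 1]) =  [-9, -9, -7, -7, -6, -5, -4, 0, 0, 1, 1.71, 3, 3.3, 5, 7, 9]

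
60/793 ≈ 0.0757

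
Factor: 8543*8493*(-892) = -1*2^2*3^1*19^1*149^1*223^1*8543^1 = -64719683508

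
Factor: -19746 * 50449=-1 * 2^1 * 3^2 * 7^1 * 1097^1 * 7207^1=-996165954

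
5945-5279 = 666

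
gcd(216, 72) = 72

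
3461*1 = 3461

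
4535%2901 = 1634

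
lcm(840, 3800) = 79800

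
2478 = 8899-6421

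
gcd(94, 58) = 2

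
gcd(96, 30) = 6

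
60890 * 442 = 26913380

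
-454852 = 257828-712680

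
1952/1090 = 976/545≈1.79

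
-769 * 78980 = -60735620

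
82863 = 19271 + 63592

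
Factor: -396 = -1*2^2*3^2*11^1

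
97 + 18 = 115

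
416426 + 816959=1233385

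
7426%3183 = 1060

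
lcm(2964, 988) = 2964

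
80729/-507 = -159 - 116/507 ≈ -159.23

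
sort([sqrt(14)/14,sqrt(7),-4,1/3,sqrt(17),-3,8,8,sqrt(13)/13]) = [-4,-3,sqrt(14)/14,sqrt(13)/13,1/3,sqrt(7),sqrt(17),8,8]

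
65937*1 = 65937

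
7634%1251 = 128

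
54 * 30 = 1620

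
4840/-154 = -31 - 3/7≈-31.43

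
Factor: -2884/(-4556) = 7^1*17^(-1)*67^(-1)*103^1 = 721/1139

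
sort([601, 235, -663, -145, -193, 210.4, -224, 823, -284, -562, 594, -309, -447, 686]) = [-663, -562, -447, -309, -284, -224, -193, -145, 210.4, 235, 594, 601, 686, 823]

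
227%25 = 2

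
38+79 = 117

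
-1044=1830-2874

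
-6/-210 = 1/35 ≈ 0.0286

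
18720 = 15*1248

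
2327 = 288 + 2039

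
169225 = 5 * 33845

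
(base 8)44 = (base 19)1h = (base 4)210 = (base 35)11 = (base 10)36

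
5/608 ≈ 0.00822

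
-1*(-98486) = 98486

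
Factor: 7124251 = 61^1 * 116791^1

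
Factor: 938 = 2^1*7^1*67^1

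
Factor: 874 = 2^1 * 19^1 * 23^1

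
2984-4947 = -1963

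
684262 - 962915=-278653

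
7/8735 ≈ 0.000801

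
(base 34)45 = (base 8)215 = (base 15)96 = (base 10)141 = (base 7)261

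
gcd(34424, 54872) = 8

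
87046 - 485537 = -398491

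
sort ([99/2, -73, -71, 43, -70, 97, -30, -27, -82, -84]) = [-84, -82, -73, -71, -70, -30, -27, 43, 99/2, 97]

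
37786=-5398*(-7)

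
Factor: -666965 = -1*5^1*13^1*31^1*331^1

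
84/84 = 1 = 1.00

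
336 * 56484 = 18978624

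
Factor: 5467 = 7^1*11^1*71^1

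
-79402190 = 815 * (-97426)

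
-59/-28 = 2 + 3/28≈2.11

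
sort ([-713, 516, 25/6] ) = [-713, 25/6, 516] 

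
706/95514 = 353/47757 ≈ 0.00739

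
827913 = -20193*(-41)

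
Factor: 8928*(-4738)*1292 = -1*2^8*3^2*17^1*19^1*23^1*31^1*103^1 = -54652716288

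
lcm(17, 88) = 1496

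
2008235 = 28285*71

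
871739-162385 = 709354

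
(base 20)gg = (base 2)101010000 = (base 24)e0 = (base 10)336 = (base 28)c0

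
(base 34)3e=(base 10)116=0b1110100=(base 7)224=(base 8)164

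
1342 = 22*61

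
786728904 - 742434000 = 44294904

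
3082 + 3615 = 6697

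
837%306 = 225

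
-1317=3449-4766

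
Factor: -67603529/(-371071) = 7^1*31^1*311537^1*371071^(-1) 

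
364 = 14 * 26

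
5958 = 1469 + 4489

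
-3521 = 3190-6711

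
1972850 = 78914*25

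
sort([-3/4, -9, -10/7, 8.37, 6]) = [-9, -10/7, -3/4, 6, 8.37]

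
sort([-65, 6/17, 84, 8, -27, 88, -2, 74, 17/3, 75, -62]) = [-65, -62, -27, -2, 6/17, 17/3, 8, 74, 75, 84, 88]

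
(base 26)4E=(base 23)53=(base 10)118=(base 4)1312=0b1110110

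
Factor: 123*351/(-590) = -1*2^(-1)*3^4*5^(-1)*13^1*41^1*59^(-1) = -43173/590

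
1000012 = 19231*52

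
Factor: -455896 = -1 * 2^3 * 7^2 * 1163^1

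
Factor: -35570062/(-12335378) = 271^(-1)*2069^(-1)*1616821^1 = 1616821/560699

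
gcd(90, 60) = 30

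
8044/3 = 2681 + 1/3 ≈ 2681.33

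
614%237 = 140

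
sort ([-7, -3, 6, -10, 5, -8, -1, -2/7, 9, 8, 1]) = [-10, -8, -7, -3, -1, -2/7, 1, 5, 6, 8, 9]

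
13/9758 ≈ 0.00133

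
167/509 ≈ 0.328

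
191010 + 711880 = 902890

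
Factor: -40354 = -1*2^1*20177^1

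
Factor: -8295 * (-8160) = 2^5 * 3^2 * 5^2 * 7^1 * 17^1 * 79^1 = 67687200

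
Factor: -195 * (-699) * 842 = 2^1 * 3^2 * 5^1 * 13^1 * 233^1 * 421^1 = 114768810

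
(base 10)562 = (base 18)1d4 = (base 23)11a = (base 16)232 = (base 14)2c2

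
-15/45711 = -5/15237 ≈ -0.000328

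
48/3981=16/1327 ≈ 0.0121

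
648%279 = 90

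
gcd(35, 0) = 35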